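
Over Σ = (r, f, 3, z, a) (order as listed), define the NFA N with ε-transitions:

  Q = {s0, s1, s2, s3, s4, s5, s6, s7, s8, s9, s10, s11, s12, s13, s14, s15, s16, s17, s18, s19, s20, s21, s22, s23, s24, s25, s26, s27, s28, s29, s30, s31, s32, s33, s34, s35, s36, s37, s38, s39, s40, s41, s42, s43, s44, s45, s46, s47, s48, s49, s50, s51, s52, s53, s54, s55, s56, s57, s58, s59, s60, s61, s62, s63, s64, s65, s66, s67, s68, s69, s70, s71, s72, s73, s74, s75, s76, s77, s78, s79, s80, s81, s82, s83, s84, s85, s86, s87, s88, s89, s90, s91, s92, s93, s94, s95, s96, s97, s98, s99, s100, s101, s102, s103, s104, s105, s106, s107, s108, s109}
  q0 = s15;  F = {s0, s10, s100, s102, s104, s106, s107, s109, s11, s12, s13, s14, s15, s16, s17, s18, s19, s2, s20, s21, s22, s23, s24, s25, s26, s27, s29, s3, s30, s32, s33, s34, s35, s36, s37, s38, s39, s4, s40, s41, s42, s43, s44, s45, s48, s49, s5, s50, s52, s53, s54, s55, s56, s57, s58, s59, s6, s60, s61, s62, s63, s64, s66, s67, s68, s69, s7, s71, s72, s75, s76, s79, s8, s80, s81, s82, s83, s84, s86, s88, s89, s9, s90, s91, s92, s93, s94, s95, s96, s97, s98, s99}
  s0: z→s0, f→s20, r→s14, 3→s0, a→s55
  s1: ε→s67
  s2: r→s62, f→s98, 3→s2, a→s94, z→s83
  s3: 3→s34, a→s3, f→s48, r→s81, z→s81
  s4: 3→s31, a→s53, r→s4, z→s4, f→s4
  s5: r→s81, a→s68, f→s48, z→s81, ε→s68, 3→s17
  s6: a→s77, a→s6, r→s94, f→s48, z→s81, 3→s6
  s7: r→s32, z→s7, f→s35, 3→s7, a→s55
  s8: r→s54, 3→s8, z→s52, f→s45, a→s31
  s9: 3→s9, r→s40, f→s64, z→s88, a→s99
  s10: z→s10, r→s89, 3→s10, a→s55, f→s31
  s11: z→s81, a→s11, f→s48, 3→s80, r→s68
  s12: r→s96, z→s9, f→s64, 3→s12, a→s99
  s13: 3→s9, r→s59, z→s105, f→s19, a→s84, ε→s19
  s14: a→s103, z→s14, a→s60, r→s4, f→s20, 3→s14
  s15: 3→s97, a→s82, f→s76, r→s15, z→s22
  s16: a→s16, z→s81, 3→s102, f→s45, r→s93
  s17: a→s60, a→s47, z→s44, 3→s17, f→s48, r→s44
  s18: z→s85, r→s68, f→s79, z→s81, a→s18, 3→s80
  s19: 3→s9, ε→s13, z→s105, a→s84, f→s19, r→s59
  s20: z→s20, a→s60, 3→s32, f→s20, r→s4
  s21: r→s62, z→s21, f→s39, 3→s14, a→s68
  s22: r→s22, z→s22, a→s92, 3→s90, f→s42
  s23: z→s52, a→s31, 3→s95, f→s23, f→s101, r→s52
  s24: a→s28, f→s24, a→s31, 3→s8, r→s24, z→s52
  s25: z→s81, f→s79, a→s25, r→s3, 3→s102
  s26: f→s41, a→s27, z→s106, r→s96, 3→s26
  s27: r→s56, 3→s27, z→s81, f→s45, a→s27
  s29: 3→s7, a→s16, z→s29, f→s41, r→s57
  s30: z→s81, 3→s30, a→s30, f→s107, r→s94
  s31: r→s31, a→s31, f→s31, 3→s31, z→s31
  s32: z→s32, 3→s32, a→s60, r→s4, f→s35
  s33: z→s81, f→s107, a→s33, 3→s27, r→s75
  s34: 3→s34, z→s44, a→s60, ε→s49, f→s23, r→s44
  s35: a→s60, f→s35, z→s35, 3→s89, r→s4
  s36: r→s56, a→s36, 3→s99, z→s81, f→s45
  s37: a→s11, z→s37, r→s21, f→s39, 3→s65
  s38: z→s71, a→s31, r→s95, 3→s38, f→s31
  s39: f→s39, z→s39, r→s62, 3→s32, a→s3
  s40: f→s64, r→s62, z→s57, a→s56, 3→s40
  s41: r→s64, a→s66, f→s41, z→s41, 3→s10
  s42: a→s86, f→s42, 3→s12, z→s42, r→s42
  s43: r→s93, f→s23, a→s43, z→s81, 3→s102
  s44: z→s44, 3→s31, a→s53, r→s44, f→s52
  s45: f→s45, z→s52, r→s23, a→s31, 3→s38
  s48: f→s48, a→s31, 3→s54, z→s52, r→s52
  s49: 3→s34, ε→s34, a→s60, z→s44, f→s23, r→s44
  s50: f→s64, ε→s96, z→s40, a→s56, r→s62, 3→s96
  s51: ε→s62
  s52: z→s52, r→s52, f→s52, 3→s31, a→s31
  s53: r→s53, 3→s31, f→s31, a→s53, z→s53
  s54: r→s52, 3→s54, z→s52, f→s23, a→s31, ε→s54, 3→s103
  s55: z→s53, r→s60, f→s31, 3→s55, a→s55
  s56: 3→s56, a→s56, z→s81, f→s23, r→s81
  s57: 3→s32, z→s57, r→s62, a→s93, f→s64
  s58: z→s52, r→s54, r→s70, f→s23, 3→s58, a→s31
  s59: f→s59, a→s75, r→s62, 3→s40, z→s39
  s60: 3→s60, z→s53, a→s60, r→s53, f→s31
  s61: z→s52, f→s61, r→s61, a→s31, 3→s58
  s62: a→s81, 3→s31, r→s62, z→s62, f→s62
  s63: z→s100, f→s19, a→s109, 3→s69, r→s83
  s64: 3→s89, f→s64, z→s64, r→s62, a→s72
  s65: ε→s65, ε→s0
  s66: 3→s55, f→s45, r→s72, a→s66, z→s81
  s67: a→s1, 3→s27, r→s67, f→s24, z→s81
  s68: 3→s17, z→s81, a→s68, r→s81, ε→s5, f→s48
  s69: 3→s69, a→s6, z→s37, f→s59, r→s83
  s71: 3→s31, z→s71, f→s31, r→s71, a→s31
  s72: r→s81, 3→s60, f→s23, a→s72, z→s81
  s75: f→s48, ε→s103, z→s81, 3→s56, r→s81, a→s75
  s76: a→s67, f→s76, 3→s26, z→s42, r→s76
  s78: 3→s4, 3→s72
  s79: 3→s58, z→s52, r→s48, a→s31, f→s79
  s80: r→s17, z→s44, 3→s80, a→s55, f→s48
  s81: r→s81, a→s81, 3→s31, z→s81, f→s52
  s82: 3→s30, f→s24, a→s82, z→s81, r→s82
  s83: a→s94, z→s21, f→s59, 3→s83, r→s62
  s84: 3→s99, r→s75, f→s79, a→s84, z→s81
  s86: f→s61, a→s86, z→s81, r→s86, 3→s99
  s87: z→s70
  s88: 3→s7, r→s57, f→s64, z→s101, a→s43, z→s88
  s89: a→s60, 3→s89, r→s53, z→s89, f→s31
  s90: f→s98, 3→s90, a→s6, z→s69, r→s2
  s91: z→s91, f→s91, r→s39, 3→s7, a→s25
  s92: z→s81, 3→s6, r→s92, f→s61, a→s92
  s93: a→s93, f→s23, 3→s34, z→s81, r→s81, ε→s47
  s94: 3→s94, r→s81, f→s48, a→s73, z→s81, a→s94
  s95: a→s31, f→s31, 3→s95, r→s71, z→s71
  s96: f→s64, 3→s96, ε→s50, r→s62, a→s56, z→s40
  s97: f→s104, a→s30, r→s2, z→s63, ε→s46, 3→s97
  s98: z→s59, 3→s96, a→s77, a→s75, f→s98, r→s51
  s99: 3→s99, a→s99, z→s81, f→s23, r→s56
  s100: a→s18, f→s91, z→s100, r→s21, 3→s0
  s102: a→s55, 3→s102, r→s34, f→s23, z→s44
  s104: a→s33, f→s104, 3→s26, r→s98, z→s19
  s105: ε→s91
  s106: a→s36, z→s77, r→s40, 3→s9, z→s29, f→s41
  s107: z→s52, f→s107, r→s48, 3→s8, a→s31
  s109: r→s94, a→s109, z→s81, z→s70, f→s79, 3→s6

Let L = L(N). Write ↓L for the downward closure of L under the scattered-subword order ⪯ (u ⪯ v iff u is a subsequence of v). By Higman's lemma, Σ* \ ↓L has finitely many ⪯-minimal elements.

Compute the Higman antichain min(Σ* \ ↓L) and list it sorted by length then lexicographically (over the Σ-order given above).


|Q|=110, |F|=92, |δ|=498 (17 ε).
min D↑ (89 st, q0=0, F={36}): 0:r→0,f→1,3→2,z→3,a→4 1:r→1,f→1,3→5,z→6,a→7 2:r→8,f→9,3→2,z→10,a→11 3:r→3,f→6,3→12,z→3,a→13 4:r→4,f→14,3→11,z→15,a→4 5:r→16,f→17,3→5,z→18,a→19 6:r→6,f→6,3→20,z→6,a→21 7:r→7,f→14,3→19,z→15,a→7 8:r→22,f→23,3→8,z→24,a→25 9:r→23,f→9,3→5,z→26,a→27 10:r→24,f→26,3→28,z→29,a→30 11:r→25,f→31,3→11,z→15,a→11 12:r→8,f→23,3→12,z→28,a→32 13:r→13,f→33,3→32,z→15,a→13 14:r→14,f→14,3→34,z→35,a→36 15:r→15,f→35,3→36,z→15,a→15 16:r→22,f→37,3→16,z→38,a→39 17:r→37,f→17,3→40,z→17,a→41 18:r→38,f→17,3→42,z→43,a→44 19:r→39,f→45,3→19,z→15,a→19 20:r→16,f→37,3→20,z→42,a→46 21:r→21,f→33,3→46,z→15,a→21 22:r→22,f→22,3→36,z→22,a→15 23:r→22,f→23,3→16,z→47,a→48 24:r→22,f→47,3→24,z→49,a→25 25:r→15,f→50,3→25,z→15,a→25 26:r→47,f→26,3→42,z→51,a→52 27:r→48,f→31,3→19,z→15,a→27 28:r→24,f→47,3→28,z→53,a→32 29:r→49,f→51,3→54,z→29,a→55 30:r→25,f→56,3→32,z→15,a→30 31:r→50,f→31,3→34,z→35,a→36 32:r→25,f→50,3→32,z→15,a→32 33:r→33,f→33,3→57,z→35,a→36 34:r→58,f→45,3→34,z→35,a→36 35:r→35,f→35,3→36,z→35,a→36 36:r→36,f→36,3→36,z→36,a→36 37:r→22,f→37,3→59,z→37,a→60 38:r→22,f→37,3→38,z→61,a→39 39:r→15,f→62,3→39,z→15,a→39 40:r→59,f→36,3→40,z→40,a→63 41:r→60,f→45,3→63,z→15,a→41 42:r→38,f→37,3→42,z→64,a→46 43:r→61,f→17,3→65,z→43,a→66 44:r→39,f→45,3→46,z→15,a→44 45:r→62,f→45,3→67,z→35,a→36 46:r→39,f→62,3→46,z→15,a→46 47:r→22,f→47,3→38,z→68,a→48 48:r→15,f→50,3→39,z→15,a→48 49:r→22,f→68,3→69,z→49,a→70 50:r→35,f→50,3→58,z→35,a→36 51:r→68,f→51,3→65,z→51,a→71 52:r→48,f→56,3→46,z→15,a→52 53:r→49,f→68,3→54,z→53,a→72 54:r→69,f→73,3→54,z→54,a→63 55:r→70,f→56,3→74,z→15,a→55 56:r→50,f→56,3→57,z→35,a→36 57:r→58,f→62,3→57,z→35,a→36 58:r→35,f→62,3→58,z→35,a→36 59:r→75,f→36,3→59,z→59,a→76 60:r→15,f→62,3→76,z→15,a→60 61:r→22,f→37,3→77,z→61,a→78 62:r→35,f→62,3→79,z→35,a→36 63:r→76,f→36,3→63,z→75,a→63 64:r→61,f→37,3→65,z→64,a→80 65:r→77,f→81,3→65,z→65,a→63 66:r→78,f→45,3→82,z→15,a→66 67:r→79,f→36,3→67,z→83,a→36 68:r→22,f→68,3→77,z→68,a→84 69:r→85,f→73,3→69,z→69,a→76 70:r→15,f→50,3→86,z→15,a→70 71:r→84,f→56,3→82,z→15,a→71 72:r→70,f→50,3→74,z→15,a→72 73:r→85,f→73,3→77,z→73,a→76 74:r→86,f→50,3→74,z→87,a→63 75:r→75,f→36,3→36,z→75,a→75 76:r→75,f→36,3→76,z→75,a→76 77:r→85,f→81,3→77,z→77,a→76 78:r→15,f→62,3→88,z→15,a→78 79:r→83,f→36,3→79,z→83,a→36 80:r→78,f→62,3→82,z→15,a→80 81:r→85,f→81,3→59,z→81,a→76 82:r→88,f→62,3→82,z→87,a→63 83:r→83,f→36,3→36,z→83,a→36 84:r→15,f→50,3→88,z→15,a→84 85:r→85,f→85,3→36,z→85,a→75 86:r→87,f→50,3→86,z→87,a→76 87:r→87,f→35,3→36,z→87,a→75 88:r→87,f→62,3→88,z→87,a→76.
'afa': |S_i|=[106, 60, 19, 2] end={s28,s31} — reject; 3/3 single-dels accept.
'az3': run [106, 60, 8, 1] end={s31} rej; 3/3 del acc.
'3rr3': N↓-sim [106, 94, 47, 9, 1] end={s31} ∉↓L; 4/4 single-dels accept.
'f3f3f': run [106, 77, 51, 21, 9, 1] end={s31} ∉↓L; 5/5 deletions ∈↓L.
'z3fr3': |S_i|=[106, 90, 66, 37, 9, 1] end={s31} — reject; 5/5 single-dels accept.
'3zz3af': |S_i|=[106, 94, 78, 60, 32, 6, 1] end={s31} ∉↓L; 6/6 deletions ∈↓L.
6 minimals (antichain).

min(Σ*\↓L) = [afa, az3, 3rr3, f3f3f, z3fr3, 3zz3af].


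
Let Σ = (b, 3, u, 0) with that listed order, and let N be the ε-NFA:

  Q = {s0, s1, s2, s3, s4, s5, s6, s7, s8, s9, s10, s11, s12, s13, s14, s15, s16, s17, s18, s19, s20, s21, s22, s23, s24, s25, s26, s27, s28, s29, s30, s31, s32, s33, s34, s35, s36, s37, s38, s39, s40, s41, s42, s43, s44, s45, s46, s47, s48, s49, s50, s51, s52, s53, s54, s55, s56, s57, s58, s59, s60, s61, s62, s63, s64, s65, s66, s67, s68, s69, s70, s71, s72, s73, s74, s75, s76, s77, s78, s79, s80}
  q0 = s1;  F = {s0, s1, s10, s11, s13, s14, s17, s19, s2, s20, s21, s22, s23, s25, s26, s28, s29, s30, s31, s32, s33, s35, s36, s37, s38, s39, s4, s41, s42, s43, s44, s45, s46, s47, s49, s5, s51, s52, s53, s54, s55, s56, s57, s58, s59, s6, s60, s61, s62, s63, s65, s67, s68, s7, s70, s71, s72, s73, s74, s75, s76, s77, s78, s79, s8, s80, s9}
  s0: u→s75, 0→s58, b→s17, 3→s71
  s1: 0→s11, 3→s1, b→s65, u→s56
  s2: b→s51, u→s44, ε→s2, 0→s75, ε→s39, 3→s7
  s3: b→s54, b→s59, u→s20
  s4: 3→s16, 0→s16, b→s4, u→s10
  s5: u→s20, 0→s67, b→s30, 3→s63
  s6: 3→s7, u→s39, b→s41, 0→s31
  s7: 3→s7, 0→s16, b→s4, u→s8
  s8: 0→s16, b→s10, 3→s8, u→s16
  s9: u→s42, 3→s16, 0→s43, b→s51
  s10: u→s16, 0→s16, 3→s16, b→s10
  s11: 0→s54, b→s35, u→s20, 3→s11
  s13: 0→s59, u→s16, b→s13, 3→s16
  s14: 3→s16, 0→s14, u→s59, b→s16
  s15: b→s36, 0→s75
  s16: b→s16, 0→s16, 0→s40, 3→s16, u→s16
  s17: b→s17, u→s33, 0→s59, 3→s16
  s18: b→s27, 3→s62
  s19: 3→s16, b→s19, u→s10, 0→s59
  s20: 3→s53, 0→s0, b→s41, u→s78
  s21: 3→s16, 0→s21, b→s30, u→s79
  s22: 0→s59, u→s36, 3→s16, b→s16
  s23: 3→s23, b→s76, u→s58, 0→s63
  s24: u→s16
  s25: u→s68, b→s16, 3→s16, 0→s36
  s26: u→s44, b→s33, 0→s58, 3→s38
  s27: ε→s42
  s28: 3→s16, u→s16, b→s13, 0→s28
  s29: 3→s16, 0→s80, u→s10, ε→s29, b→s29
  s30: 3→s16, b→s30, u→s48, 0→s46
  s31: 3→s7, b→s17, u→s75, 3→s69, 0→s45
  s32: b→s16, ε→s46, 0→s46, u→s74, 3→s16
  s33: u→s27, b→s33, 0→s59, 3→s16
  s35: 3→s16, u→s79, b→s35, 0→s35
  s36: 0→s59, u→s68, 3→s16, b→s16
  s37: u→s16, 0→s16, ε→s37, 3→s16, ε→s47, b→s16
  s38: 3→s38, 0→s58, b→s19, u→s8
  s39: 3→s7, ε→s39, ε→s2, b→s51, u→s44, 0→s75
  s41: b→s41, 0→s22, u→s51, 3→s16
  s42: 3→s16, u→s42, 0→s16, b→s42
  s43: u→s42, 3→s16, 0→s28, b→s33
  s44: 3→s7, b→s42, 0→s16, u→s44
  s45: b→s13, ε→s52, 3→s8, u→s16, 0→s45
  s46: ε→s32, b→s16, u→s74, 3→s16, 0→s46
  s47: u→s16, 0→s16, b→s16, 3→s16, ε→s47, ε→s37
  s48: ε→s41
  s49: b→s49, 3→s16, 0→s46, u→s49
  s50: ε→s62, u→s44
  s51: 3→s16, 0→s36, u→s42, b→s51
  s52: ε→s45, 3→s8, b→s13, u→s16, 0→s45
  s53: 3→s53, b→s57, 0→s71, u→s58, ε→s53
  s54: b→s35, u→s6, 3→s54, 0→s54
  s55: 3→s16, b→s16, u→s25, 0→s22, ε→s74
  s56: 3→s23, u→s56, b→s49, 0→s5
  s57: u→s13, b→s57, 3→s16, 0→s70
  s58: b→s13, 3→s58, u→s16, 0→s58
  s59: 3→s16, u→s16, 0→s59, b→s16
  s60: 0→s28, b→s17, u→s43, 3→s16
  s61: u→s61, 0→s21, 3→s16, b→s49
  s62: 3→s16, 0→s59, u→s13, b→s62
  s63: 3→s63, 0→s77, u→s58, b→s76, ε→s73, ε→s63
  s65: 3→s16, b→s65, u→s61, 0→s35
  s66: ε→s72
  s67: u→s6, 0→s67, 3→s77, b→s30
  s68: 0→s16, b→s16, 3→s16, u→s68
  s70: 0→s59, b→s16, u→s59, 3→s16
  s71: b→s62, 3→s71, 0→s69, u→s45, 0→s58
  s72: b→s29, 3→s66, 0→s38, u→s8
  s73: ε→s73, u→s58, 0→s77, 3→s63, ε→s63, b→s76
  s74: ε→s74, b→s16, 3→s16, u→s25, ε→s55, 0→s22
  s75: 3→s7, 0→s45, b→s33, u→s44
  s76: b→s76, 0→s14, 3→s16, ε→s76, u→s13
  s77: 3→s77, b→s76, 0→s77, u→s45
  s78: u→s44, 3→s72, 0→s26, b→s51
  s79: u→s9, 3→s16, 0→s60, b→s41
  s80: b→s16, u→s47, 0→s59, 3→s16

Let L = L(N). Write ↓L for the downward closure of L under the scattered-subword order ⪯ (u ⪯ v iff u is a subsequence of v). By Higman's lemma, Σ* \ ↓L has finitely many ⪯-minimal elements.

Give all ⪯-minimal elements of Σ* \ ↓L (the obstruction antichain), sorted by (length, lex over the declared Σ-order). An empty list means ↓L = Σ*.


|Q|=81, |F|=67, |δ|=310 (26 ε).
min D↑ (62 st, q0=0, F={4}): 0:b→1,3→0,u→2,0→3 1:b→1,3→4,u→5,0→6 2:b→7,3→8,u→2,0→9 3:b→6,3→3,u→10,0→11 4:b→4,3→4,u→4,0→4 5:b→7,3→4,u→5,0→12 6:b→6,3→4,u→13,0→6 7:b→7,3→4,u→7,0→14 8:b→15,3→8,u→16,0→17 9:b→18,3→17,u→10,0→19 10:b→20,3→21,u→22,0→23 11:b→6,3→11,u→24,0→11 12:b→18,3→4,u→13,0→12 13:b→20,3→4,u→25,0→26 14:b→4,3→4,u→27,0→14 15:b→15,3→4,u→28,0→29 16:b→28,3→16,u→4,0→16 17:b→15,3→17,u→16,0→30 18:b→18,3→4,u→20,0→14 19:b→18,3→30,u→24,0→19 20:b→20,3→4,u→31,0→32 21:b→33,3→21,u→16,0→34 22:b→31,3→35,u→36,0→37 23:b→38,3→34,u→39,0→16 24:b→20,3→40,u→41,0→42 25:b→31,3→4,u→43,0→44 26:b→38,3→4,u→44,0→45 27:b→4,3→4,u→46,0→32 28:b→28,3→4,u→4,0→47 29:b→4,3→4,u→47,0→29 30:b→15,3→30,u→48,0→30 31:b→31,3→4,u→43,0→49 32:b→4,3→4,u→49,0→47 33:b→33,3→4,u→28,0→50 34:b→51,3→34,u→48,0→16 35:b→52,3→35,u→53,0→54 36:b→43,3→40,u→36,0→4 37:b→55,3→54,u→36,0→16 38:b→38,3→4,u→55,0→47 39:b→55,3→40,u→36,0→48 40:b→56,3→40,u→53,0→4 41:b→31,3→40,u→36,0→39 42:b→38,3→40,u→39,0→48 43:b→43,3→4,u→43,0→4 44:b→55,3→4,u→43,0→45 45:b→28,3→4,u→4,0→45 46:b→4,3→4,u→57,0→49 47:b→4,3→4,u→4,0→47 48:b→28,3→53,u→4,0→48 49:b→4,3→4,u→57,0→47 50:b→4,3→4,u→47,0→47 51:b→51,3→4,u→28,0→47 52:b→52,3→4,u→58,0→59 53:b→58,3→53,u→4,0→4 54:b→60,3→54,u→53,0→16 55:b→55,3→4,u→43,0→47 56:b→56,3→4,u→58,0→4 57:b→4,3→4,u→57,0→4 58:b→58,3→4,u→4,0→4 59:b→4,3→4,u→61,0→47 60:b→60,3→4,u→58,0→47 61:b→4,3→4,u→4,0→4 (ε-aug+det+¬).
'b3': N↓-sim [73, 42, 2] end={s16,s40} — reject; 2/2 del acc.
'ub0b': run [73, 68, 33, 16, 2] end={s16,s40} ∉↓L; 4/4 del acc.
'u3uu': run [73, 68, 31, 11, 2] end={s16,s40} ∉↓L; 4/4 single-dels accept.
'0uuu0': N↓-sim [73, 67, 53, 35, 12, 2] end={s16,s40} rej; 5/5 deletions ∈↓L.
'0u00u': run [73, 67, 53, 35, 11, 2] end={s16,s40} ∉↓L; 5/5 del acc.
'00u30': N↓-sim [73, 67, 56, 37, 7, 2] end={s16,s40} ∉↓L; 5/5 deletions ∈↓L.
6 obstructions.

A = [b3, ub0b, u3uu, 0uuu0, 0u00u, 00u30].


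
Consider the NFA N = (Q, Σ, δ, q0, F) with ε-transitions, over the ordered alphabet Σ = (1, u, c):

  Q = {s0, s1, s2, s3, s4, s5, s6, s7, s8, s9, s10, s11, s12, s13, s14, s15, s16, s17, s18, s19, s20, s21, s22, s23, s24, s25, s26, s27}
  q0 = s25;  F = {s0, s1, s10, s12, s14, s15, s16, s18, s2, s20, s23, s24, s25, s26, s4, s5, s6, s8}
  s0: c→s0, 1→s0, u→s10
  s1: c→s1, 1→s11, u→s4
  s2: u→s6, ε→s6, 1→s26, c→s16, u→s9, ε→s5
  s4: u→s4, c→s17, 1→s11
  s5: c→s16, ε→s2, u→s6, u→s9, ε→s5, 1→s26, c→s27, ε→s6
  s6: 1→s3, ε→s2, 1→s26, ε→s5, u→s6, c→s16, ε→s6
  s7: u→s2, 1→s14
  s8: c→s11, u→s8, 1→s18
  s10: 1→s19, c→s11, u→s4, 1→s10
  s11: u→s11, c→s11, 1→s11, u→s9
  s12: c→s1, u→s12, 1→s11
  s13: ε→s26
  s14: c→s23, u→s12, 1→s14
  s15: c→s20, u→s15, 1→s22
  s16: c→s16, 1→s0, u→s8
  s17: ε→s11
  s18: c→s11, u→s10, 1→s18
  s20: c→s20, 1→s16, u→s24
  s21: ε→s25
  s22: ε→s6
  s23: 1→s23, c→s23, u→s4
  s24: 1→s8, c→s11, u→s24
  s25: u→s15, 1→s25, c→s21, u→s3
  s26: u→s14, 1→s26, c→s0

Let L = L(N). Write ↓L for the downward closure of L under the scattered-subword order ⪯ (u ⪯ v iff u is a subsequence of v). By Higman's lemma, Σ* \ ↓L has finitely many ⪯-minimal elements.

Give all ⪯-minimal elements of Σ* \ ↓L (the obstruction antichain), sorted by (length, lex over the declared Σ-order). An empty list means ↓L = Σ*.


Antichain: [ucuc, u11uu1].

|Q|=28, |F|=18, |δ|=78 (12 ε).
min D↑ (17 st, q0=0, F={10}): 0:1→0,u→1,c→0 1:1→2,u→1,c→3 2:1→4,u→2,c→5 3:1→5,u→6,c→3 4:1→4,u→7,c→8 5:1→8,u→9,c→5 6:1→9,u→6,c→10 7:1→7,u→11,c→12 8:1→8,u→13,c→8 9:1→14,u→9,c→10 10:1→10,u→10,c→10 11:1→10,u→11,c→15 12:1→12,u→16,c→12 13:1→13,u→16,c→10 14:1→14,u→13,c→10 15:1→10,u→16,c→15 16:1→10,u→16,c→10.
'ucuc': run [26, 24, 15, 9, 3] end={s11,s17,s9} — reject; 4/4 single-dels accept.
'u11uu1': run [26, 24, 21, 14, 10, 6, 2] end={s11,s9} — reject; 6/6 del acc.
2 obstructions.


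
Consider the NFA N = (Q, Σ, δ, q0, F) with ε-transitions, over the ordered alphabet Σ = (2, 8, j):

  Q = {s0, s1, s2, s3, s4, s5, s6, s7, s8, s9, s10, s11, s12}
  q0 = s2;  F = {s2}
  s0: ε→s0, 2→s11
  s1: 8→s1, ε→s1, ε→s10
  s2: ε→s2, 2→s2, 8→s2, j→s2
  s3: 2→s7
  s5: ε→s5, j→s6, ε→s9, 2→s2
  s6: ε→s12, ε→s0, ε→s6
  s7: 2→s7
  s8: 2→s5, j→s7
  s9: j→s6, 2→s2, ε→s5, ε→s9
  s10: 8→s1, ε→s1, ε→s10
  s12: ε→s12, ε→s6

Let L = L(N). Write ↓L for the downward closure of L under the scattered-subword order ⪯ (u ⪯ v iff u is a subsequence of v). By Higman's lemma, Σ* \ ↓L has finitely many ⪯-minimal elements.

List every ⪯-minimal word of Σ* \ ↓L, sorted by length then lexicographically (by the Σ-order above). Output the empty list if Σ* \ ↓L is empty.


Antichain: [].

|Q|=13, |F|=1, |δ|=29 (15 ε).
min D↑ (1 st, q0=0, F={}): 0:2→0,8→0,j→0 (ε-aug+det+¬).
L(D↑) = ∅; no obstructions.


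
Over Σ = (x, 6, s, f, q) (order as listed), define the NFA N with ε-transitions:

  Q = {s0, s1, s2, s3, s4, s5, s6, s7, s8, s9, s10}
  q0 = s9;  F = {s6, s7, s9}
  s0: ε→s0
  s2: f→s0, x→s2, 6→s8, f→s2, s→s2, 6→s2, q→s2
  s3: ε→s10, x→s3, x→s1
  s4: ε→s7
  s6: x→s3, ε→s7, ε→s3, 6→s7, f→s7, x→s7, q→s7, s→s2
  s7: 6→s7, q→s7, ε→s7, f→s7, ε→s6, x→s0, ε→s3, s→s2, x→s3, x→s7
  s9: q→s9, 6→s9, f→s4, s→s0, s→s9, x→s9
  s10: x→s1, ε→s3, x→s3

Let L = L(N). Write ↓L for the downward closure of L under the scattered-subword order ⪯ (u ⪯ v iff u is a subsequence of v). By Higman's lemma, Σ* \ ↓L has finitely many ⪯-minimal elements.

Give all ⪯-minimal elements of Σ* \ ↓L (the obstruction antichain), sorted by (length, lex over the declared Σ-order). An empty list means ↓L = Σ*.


min(Σ*\↓L) = [fs].

|Q|=11, |F|=3, |δ|=39 (9 ε).
min D↑ (3 st, q0=0, F={2}): 0:x→0,6→0,s→0,f→1,q→0 1:x→1,6→1,s→2,f→1,q→1 2:x→2,6→2,s→2,f→2,q→2 (ε-aug+det+¬).
'fs': run [10, 9, 3] end={s0,s2,s8} rej; 2/2 del acc.
1 words, ⪯-incomp.


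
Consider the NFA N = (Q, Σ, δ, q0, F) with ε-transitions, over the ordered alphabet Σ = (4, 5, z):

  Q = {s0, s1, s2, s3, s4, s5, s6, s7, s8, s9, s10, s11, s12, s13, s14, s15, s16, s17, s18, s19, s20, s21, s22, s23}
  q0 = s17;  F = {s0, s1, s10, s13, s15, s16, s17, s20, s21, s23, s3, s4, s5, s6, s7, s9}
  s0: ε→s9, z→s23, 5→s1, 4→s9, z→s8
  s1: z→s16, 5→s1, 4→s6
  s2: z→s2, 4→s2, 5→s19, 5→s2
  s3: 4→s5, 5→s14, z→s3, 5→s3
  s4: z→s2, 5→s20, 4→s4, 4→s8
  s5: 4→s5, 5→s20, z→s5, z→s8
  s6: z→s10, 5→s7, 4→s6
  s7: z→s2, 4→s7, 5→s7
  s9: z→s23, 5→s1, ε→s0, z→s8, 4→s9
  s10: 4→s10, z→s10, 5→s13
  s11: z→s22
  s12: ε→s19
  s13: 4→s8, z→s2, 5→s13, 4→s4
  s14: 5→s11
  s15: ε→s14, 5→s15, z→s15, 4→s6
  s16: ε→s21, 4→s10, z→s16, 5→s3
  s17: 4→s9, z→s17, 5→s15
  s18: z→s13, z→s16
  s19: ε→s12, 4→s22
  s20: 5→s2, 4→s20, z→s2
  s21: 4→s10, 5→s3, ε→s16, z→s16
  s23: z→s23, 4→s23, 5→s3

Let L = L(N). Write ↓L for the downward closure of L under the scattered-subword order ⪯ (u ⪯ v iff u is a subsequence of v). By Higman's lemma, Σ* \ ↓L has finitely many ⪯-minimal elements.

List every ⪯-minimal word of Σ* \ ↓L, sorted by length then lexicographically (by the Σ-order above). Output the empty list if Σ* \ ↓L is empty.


|Q|=24, |F|=16, |δ|=70 (7 ε).
min D↑ (15 st, q0=0, F={11}): 0:4→1,5→2,z→0 1:4→1,5→3,z→4 2:4→5,5→2,z→2 3:4→5,5→3,z→6 4:4→4,5→7,z→4 5:4→5,5→8,z→9 6:4→9,5→7,z→6 7:4→10,5→7,z→7 8:4→8,5→8,z→11 9:4→9,5→12,z→9 10:4→10,5→13,z→10 11:4→11,5→11,z→11 12:4→14,5→12,z→11 13:4→13,5→11,z→11 14:4→14,5→13,z→11 [Hopcroft].
'545z': N↓-sim [23, 19, 12, 9, 4] end={s12,s19,s2,s22} rej; 4/4 deletions ∈↓L.
'4z5455': run [23, 21, 16, 12, 8, 5, 4] end={s12,s19,s2,s22} ∉↓L; 6/6 del acc.
2 words, ⪯-incomp.

A = [545z, 4z5455].


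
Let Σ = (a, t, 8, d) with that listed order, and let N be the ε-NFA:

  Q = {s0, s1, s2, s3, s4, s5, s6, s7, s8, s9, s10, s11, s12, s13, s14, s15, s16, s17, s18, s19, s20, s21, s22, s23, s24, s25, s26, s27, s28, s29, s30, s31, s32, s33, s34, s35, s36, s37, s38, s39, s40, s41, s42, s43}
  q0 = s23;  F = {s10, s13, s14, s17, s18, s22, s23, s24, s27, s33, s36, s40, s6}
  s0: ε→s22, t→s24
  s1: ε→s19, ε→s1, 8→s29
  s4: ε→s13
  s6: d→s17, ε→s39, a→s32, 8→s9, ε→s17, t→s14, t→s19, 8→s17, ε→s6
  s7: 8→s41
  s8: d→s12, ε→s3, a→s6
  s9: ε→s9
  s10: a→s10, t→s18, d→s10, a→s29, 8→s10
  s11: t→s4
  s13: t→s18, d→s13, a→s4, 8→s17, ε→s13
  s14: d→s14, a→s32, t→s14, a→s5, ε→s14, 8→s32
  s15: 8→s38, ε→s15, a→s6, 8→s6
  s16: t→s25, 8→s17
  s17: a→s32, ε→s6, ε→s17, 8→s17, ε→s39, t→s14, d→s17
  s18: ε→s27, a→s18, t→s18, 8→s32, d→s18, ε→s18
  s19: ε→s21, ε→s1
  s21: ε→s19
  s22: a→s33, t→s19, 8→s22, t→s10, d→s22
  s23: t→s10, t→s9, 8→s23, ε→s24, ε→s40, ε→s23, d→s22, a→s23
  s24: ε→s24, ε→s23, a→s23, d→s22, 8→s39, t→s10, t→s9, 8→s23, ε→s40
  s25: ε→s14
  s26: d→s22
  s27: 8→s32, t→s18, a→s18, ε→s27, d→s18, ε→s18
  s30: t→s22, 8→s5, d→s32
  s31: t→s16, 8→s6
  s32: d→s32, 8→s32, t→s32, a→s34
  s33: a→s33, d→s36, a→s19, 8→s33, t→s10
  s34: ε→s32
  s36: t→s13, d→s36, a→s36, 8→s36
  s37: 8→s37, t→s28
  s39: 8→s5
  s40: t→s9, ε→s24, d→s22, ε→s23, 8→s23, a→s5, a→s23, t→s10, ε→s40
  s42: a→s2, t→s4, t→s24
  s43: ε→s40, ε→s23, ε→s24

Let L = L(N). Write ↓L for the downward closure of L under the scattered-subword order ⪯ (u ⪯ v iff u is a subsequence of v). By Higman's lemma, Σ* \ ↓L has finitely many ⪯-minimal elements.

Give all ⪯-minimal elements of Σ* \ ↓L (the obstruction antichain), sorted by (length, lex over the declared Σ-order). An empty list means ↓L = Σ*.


Antichain: [tt8, dadt8a].

|Q|=44, |F|=13, |δ|=126 (36 ε).
min D↑ (10 st, q0=0, F={5}): 0:a→0,t→1,8→0,d→2 1:a→1,t→3,8→1,d→1 2:a→4,t→1,8→2,d→2 3:a→3,t→3,8→5,d→3 4:a→4,t→1,8→4,d→6 5:a→5,t→5,8→5,d→5 6:a→6,t→7,8→6,d→6 7:a→7,t→3,8→8,d→7 8:a→5,t→9,8→8,d→8 9:a→5,t→9,8→5,d→9 (ε-aug+det+¬).
'tt8': N↓-sim [23, 17, 10, 3] end={s29,s32,s34} — reject; 3/3 single-dels accept.
'dadt8a': |S_i|=[23, 20, 19, 18, 16, 12, 3] end={s32,s34,s5} rej; 6/6 deletions ∈↓L.
2 minimals (antichain).


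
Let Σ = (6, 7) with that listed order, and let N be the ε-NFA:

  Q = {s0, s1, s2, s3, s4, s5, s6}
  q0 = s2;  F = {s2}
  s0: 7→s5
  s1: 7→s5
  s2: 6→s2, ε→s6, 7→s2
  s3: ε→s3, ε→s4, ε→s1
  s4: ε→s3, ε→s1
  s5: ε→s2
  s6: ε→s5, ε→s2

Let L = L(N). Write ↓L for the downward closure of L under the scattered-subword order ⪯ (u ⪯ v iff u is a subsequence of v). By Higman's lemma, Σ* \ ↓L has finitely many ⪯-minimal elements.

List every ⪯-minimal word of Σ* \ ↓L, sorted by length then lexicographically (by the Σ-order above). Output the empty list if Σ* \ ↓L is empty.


Antichain: [].

|Q|=7, |F|=1, |δ|=13 (9 ε).
min D↑ (1 st, q0=0, F={}): 0:6→0,7→0.
L(D↑) = ∅ ⇒ ↓L = Σ*.


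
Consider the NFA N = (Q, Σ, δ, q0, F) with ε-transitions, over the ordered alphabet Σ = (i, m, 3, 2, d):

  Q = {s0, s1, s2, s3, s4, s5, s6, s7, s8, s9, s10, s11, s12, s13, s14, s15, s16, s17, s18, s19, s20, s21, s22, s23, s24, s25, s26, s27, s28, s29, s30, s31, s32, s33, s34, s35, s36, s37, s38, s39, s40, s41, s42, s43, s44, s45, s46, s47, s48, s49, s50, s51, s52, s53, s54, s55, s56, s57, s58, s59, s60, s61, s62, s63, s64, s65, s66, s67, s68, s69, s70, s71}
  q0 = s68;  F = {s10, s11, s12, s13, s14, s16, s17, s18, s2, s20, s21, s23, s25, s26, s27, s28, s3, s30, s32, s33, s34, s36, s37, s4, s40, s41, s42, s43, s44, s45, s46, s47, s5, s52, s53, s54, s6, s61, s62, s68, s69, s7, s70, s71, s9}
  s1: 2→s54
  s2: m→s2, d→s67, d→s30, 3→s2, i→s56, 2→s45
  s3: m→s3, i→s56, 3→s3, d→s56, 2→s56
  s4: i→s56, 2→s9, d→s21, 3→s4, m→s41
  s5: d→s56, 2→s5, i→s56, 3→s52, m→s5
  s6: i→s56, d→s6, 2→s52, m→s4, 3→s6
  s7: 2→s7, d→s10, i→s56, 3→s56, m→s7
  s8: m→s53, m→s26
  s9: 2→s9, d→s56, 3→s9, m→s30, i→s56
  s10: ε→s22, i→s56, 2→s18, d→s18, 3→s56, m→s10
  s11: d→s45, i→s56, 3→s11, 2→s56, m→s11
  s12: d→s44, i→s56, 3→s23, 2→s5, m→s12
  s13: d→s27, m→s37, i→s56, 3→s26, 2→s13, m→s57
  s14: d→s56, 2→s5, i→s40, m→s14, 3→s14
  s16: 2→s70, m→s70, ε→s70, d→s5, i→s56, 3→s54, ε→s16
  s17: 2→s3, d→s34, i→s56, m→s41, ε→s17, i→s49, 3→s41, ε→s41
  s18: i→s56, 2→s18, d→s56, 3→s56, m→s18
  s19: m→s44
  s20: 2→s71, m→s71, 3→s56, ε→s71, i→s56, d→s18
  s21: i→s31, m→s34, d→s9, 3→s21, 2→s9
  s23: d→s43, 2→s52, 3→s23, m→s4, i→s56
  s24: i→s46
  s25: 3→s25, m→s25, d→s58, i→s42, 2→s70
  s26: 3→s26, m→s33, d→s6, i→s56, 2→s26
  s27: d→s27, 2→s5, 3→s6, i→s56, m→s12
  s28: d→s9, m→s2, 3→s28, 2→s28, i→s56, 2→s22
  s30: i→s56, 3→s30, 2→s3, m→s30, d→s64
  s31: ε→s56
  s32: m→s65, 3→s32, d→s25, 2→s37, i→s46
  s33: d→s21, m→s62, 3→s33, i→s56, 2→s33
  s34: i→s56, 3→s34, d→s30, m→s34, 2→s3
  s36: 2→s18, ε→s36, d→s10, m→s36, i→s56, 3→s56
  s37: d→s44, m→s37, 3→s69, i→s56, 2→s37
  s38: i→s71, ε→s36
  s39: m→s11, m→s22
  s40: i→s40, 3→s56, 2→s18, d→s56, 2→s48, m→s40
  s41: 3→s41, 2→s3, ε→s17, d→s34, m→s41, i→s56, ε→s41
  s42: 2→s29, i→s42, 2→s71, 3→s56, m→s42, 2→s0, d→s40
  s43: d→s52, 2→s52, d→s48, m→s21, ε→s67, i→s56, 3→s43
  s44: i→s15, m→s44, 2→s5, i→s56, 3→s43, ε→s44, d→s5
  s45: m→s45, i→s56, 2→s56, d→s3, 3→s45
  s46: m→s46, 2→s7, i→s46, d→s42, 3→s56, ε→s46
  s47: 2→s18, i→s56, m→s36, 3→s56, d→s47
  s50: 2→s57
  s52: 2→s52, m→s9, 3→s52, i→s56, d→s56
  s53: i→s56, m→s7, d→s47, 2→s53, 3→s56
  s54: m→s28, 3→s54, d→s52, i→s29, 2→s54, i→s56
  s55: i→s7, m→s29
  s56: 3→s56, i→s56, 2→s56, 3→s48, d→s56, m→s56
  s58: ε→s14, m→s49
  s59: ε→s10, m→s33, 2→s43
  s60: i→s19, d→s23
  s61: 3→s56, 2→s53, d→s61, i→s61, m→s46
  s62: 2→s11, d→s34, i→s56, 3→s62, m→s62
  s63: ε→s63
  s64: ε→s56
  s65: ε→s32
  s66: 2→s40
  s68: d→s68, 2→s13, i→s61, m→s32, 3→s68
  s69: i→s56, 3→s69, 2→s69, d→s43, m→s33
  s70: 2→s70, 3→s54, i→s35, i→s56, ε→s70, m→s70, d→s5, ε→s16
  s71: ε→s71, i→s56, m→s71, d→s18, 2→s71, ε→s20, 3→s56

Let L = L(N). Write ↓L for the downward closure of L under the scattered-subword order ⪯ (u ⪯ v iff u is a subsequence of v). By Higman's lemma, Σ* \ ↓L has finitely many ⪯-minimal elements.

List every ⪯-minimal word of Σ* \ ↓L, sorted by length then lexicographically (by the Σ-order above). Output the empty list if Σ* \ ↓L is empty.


A = [i3, 2i, mddd, 2d2d, 23mm22].

|Q|=72, |F|=45, |δ|=282 (23 ε).
min D↑ (43 st, q0=0, F={5}): 0:i→1,m→2,3→0,2→3,d→0 1:i→1,m→4,3→5,2→6,d→1 2:i→4,m→2,3→2,2→7,d→8 3:i→5,m→7,3→9,2→3,d→10 4:i→4,m→4,3→5,2→11,d→12 5:i→5,m→5,3→5,2→5,d→5 6:i→5,m→11,3→5,2→6,d→13 7:i→5,m→7,3→14,2→7,d→15 8:i→12,m→8,3→8,2→16,d→17 9:i→5,m→18,3→9,2→9,d→19 10:i→5,m→20,3→19,2→21,d→10 11:i→5,m→11,3→5,2→11,d→22 12:i→12,m→12,3→5,2→23,d→24 13:i→5,m→25,3→5,2→26,d→13 14:i→5,m→18,3→14,2→14,d→27 15:i→5,m→15,3→27,2→21,d→21 16:i→5,m→16,3→28,2→16,d→21 17:i→24,m→17,3→17,2→21,d→5 18:i→5,m→29,3→18,2→18,d→30 19:i→5,m→31,3→19,2→32,d→19 20:i→5,m→20,3→33,2→21,d→15 21:i→5,m→21,3→32,2→21,d→5 22:i→5,m→22,3→5,2→26,d→26 23:i→5,m→23,3→5,2→23,d→26 24:i→24,m→24,3→5,2→26,d→5 25:i→5,m→25,3→5,2→26,d→22 26:i→5,m→26,3→5,2→26,d→5 27:i→5,m→30,3→27,2→32,d→32 28:i→5,m→34,3→28,2→28,d→32 29:i→5,m→29,3→29,2→35,d→36 30:i→5,m→36,3→30,2→37,d→37 31:i→5,m→38,3→31,2→37,d→30 32:i→5,m→37,3→32,2→32,d→5 33:i→5,m→31,3→33,2→32,d→27 34:i→5,m→39,3→34,2→34,d→37 35:i→5,m→35,3→35,2→5,d→40 36:i→5,m→36,3→36,2→41,d→42 37:i→5,m→42,3→37,2→37,d→5 38:i→5,m→38,3→38,2→41,d→36 39:i→5,m→39,3→39,2→40,d→42 40:i→5,m→40,3→40,2→5,d→41 41:i→5,m→41,3→41,2→5,d→5 42:i→5,m→42,3→42,2→41,d→5 (ε-aug+det+¬).
'i3': |S_i|=[59, 21, 2] end={s48,s56} rej; 2/2 single-dels accept.
'2i': |S_i|=[59, 49, 7] end={s15,s29,s31,s35,s48,s49,s56} — reject; 2/2 del acc.
'mddd': |S_i|=[59, 51, 35, 14, 3] end={s48,s56,s64} ∉↓L; 4/4 deletions ∈↓L.
'2d2d': |S_i|=[59, 49, 29, 9, 3] end={s48,s56,s64} rej; 4/4 deletions ∈↓L.
'23mm22': run [59, 49, 29, 21, 14, 5, 2] end={s48,s56} rej; 6/6 del acc.
5 obstructions.


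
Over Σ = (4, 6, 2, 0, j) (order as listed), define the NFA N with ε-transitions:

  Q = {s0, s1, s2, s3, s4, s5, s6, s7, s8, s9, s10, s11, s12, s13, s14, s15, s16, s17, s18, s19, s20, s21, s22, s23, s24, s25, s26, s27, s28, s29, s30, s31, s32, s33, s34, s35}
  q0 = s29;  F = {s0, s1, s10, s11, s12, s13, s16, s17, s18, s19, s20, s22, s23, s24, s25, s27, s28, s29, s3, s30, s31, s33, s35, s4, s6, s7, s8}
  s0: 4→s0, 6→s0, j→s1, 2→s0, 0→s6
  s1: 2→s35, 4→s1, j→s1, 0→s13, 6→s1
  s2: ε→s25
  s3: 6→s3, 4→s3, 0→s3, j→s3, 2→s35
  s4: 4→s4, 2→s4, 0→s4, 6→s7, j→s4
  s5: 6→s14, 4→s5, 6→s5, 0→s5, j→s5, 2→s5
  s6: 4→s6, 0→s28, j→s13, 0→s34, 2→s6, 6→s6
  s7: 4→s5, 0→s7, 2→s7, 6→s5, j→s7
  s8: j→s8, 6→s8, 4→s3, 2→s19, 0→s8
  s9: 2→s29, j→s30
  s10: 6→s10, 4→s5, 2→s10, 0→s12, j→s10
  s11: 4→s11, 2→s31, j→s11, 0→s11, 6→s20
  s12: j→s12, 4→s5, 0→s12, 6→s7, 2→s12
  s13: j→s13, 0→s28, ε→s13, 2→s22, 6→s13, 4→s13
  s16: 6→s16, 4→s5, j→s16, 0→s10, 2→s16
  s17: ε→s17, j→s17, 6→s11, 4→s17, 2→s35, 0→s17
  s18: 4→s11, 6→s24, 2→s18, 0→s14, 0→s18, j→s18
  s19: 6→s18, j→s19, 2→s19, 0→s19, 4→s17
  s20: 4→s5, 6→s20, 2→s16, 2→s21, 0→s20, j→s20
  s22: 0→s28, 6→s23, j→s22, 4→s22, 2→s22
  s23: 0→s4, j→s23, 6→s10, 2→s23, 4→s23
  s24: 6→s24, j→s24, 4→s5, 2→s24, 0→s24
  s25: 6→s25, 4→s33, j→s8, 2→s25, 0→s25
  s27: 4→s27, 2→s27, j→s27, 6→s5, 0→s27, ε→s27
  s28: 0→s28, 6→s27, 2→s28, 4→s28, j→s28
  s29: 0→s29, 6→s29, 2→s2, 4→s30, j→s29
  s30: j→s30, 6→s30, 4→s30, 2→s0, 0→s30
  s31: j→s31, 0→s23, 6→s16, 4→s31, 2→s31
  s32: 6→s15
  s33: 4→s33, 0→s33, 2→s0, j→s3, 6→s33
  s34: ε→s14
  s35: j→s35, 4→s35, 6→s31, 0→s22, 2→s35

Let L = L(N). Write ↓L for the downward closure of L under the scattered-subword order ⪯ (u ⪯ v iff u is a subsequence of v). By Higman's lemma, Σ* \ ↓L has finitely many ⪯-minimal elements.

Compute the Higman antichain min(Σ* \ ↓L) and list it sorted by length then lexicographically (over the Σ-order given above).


|Q|=36, |F|=27, |δ|=152 (5 ε).
min D↑ (28 st, q0=0, F={20}): 0:4→1,6→0,2→2,0→0,j→0 1:4→1,6→1,2→3,0→1,j→1 2:4→4,6→2,2→2,0→2,j→5 3:4→3,6→3,2→3,0→6,j→7 4:4→4,6→4,2→3,0→4,j→8 5:4→8,6→5,2→9,0→5,j→5 6:4→6,6→6,2→6,0→10,j→11 7:4→7,6→7,2→12,0→11,j→7 8:4→8,6→8,2→12,0→8,j→8 9:4→13,6→14,2→9,0→9,j→9 10:4→10,6→15,2→10,0→10,j→10 11:4→11,6→11,2→16,0→10,j→11 12:4→12,6→17,2→12,0→16,j→12 13:4→13,6→18,2→12,0→13,j→13 14:4→18,6→19,2→14,0→14,j→14 15:4→15,6→20,2→15,0→15,j→15 16:4→16,6→21,2→16,0→10,j→16 17:4→17,6→22,2→17,0→21,j→17 18:4→18,6→23,2→17,0→18,j→18 19:4→20,6→19,2→19,0→19,j→19 20:4→20,6→20,2→20,0→20,j→20 21:4→21,6→24,2→21,0→25,j→21 22:4→20,6→22,2→22,0→24,j→22 23:4→20,6→23,2→22,0→23,j→23 24:4→20,6→24,2→24,0→26,j→24 25:4→25,6→27,2→25,0→25,j→25 26:4→20,6→27,2→26,0→26,j→26 27:4→20,6→20,2→27,0→27,j→27 (ε-aug+det+¬).
'420066': |S_i|=[32, 25, 19, 13, 8, 4, 2] end={s14,s5} ∉↓L; 6/6 deletions ∈↓L.
'2j2664': run [32, 30, 24, 20, 15, 9, 2] end={s14,s5} ∉↓L; 6/6 deletions ∈↓L.
2 obstructions.

min(Σ*\↓L) = [420066, 2j2664].


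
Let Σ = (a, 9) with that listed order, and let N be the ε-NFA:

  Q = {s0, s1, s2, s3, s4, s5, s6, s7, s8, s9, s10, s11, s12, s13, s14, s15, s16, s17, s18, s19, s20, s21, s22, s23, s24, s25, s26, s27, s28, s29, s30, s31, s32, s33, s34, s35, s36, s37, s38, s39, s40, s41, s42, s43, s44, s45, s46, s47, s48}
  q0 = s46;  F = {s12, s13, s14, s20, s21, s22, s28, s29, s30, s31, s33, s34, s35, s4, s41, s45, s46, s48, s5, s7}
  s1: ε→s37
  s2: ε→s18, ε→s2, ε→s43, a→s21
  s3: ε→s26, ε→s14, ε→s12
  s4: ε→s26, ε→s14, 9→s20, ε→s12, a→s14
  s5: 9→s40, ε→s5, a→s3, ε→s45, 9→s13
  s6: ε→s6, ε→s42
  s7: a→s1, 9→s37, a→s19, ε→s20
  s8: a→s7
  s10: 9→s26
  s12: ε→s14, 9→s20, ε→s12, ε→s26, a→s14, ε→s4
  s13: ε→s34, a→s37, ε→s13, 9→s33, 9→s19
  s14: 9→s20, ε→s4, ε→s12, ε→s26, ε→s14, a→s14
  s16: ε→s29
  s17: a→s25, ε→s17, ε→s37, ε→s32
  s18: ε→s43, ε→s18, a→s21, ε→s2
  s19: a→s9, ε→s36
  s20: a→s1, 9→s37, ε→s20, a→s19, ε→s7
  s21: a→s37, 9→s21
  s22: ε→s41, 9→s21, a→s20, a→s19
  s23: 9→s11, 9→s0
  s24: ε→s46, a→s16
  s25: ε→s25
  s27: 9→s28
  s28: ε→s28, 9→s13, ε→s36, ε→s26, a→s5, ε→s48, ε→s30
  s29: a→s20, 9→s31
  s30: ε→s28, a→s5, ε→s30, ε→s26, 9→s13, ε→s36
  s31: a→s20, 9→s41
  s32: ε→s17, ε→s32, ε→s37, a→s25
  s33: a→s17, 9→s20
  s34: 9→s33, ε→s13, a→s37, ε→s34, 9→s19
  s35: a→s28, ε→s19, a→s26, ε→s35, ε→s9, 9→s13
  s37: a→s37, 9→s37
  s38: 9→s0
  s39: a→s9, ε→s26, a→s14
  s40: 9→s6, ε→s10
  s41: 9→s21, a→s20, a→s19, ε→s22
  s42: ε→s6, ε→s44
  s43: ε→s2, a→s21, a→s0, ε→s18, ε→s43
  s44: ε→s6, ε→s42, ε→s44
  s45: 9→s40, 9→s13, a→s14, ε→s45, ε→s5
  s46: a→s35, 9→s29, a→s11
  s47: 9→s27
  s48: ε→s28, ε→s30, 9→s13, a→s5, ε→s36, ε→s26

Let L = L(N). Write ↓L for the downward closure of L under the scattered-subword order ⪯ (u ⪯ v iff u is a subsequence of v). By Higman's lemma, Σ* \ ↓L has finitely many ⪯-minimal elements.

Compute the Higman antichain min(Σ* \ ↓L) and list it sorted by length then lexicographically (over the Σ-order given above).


min(Σ*\↓L) = [a9a, 9aa, 9a9, a9999, 9999a, aaaa99].

|Q|=49, |F|=20, |δ|=142 (72 ε).
min D↑ (13 st, q0=0, F={8}): 0:a→1,9→2 1:a→3,9→4 2:a→5,9→6 3:a→7,9→4 4:a→8,9→9 5:a→8,9→8 6:a→5,9→10 7:a→11,9→4 8:a→8,9→8 9:a→8,9→5 10:a→5,9→12 11:a→11,9→5 12:a→8,9→12.
'a9a': N↓-sim [36, 30, 19, 8] end={s1,s17,s19,s25,s32,s36,s37,s9} — reject; 3/3 single-dels accept.
'9aa': N↓-sim [36, 24, 10, 6] end={s1,s19,s25,s36,s37,s9} rej; 3/3 del acc.
'9a9': |S_i|=[36, 24, 10, 1] end={s37} — reject; 3/3 del acc.
'a9999': |S_i|=[36, 30, 19, 15, 7, 1] end={s37} — reject; 5/5 del acc.
'9999a': |S_i|=[36, 24, 19, 10, 2, 1] end={s37} rej; 5/5 del acc.
'aaaa99': |S_i|=[36, 30, 28, 25, 15, 7, 1] end={s37} ∉↓L; 6/6 deletions ∈↓L.
6 obstructions.


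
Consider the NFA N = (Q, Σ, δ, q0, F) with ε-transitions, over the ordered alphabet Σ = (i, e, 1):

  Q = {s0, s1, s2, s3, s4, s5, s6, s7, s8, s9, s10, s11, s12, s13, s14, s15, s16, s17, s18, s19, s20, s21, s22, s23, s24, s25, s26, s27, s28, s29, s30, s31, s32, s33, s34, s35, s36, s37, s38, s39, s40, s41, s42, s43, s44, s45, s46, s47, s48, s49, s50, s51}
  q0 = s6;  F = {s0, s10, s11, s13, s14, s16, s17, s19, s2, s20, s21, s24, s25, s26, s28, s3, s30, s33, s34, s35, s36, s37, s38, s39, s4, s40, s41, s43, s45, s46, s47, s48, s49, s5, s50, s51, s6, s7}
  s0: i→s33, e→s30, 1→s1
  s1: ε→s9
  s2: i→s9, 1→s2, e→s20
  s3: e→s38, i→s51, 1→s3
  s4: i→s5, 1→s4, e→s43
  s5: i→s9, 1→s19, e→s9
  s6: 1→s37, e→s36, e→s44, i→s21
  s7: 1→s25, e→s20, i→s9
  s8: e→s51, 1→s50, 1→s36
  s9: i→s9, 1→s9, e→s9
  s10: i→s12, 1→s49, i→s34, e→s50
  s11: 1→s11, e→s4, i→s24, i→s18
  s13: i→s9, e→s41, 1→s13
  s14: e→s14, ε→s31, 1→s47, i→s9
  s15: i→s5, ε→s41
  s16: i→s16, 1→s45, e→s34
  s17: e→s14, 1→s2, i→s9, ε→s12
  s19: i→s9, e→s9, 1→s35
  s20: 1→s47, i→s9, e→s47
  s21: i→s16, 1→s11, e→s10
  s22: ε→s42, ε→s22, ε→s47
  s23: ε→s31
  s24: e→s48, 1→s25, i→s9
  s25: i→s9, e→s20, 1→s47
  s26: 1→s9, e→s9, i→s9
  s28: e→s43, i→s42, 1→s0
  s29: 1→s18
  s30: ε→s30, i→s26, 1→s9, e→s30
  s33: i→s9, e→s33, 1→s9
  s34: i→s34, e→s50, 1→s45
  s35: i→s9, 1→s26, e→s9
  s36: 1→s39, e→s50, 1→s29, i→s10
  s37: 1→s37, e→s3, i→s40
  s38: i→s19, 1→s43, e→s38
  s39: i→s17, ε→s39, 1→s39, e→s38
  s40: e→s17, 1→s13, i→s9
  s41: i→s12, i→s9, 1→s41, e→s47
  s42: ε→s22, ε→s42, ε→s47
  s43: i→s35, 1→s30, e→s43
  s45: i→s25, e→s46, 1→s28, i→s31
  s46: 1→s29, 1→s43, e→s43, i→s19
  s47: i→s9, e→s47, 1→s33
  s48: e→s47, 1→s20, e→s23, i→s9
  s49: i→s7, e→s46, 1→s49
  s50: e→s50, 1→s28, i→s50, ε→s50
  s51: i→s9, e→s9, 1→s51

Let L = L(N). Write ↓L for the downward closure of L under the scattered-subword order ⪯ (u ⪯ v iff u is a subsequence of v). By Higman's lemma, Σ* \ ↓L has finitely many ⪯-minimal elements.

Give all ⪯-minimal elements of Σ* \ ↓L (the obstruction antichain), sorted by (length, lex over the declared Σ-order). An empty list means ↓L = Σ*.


|Q|=52, |F|=38, |δ|=144 (14 ε).
min D↑ (39 st, q0=0, F={19}): 0:i→1,e→2,1→3 1:i→4,e→5,1→6 2:i→5,e→7,1→8 3:i→9,e→10,1→3 4:i→4,e→11,1→12 5:i→11,e→7,1→13 6:i→14,e→15,1→6 7:i→7,e→7,1→16 8:i→17,e→18,1→8 9:i→19,e→17,1→20 10:i→21,e→18,1→10 11:i→11,e→7,1→12 12:i→22,e→23,1→16 13:i→24,e→23,1→13 14:i→19,e→25,1→22 15:i→26,e→27,1→15 16:i→28,e→27,1→29 17:i→19,e→30,1→31 18:i→32,e→18,1→27 19:i→19,e→19,1→19 20:i→19,e→33,1→20 21:i→19,e→19,1→21 22:i→19,e→34,1→28 23:i→32,e→27,1→27 24:i→19,e→34,1→22 25:i→19,e→28,1→34 26:i→19,e→19,1→32 27:i→35,e→27,1→36 28:i→19,e→28,1→37 29:i→37,e→36,1→19 30:i→19,e→30,1→28 31:i→19,e→34,1→31 32:i→19,e→19,1→35 33:i→19,e→28,1→33 34:i→19,e→28,1→28 35:i→19,e→19,1→38 36:i→38,e→36,1→19 37:i→19,e→37,1→19 38:i→19,e→19,1→19 (ε-aug+det+¬).
'1ii': N↓-sim [48, 40, 25, 2] end={s12,s9} — reject; 3/3 deletions ∈↓L.
'1eie': |S_i|=[48, 40, 25, 7, 1] end={s9} ∉↓L; 4/4 single-dels accept.
'ee111': run [48, 40, 22, 14, 7, 2] end={s1,s9} ∉↓L; 5/5 single-dels accept.
'ii1111': N↓-sim [48, 41, 29, 20, 14, 7, 2] end={s1,s9} — reject; 6/6 deletions ∈↓L.
'i1ee11': |S_i|=[48, 41, 33, 19, 9, 4, 1] end={s9} — reject; 6/6 deletions ∈↓L.
5 minimals (antichain).

min(Σ*\↓L) = [1ii, 1eie, ee111, ii1111, i1ee11].
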